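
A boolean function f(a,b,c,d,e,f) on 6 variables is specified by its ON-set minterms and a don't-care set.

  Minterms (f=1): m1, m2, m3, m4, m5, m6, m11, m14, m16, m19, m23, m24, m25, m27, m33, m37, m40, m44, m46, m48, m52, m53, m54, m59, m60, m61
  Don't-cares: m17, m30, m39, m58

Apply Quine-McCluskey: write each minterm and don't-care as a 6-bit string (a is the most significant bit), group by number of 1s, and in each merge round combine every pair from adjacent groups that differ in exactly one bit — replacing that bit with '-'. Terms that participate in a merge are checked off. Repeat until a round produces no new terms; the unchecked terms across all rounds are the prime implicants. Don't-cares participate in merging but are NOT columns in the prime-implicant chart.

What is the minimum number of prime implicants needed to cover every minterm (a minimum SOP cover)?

12

size-2^0 implicants → 000001(✓)  000010(✓)  000011(✓)  000100(✓)  000101(✓)  000110(✓)  001011(✓)  001110(✓)  010000(✓)  010001(✓)  010011(✓)  010111(✓)  011000(✓)  011001(✓)  011011(✓)  011110(✓)  100001(✓)  100101(✓)  100111(✓)  101000(✓)  101100(✓)  101110(✓)  110000(✓)  110100(✓)  110101(✓)  110110(✓)  111010(✓)  111011(✓)  111100(✓)  111101(✓)
size-2^1 implicants → -00001(✓)  -00101(✓)  -01110  -10000  -11011  0-0001(✓)  0-0011(✓)  0-1011(✓)  0-1110  00-011(✓)  00-110  000-01(✓)  000-10  0000-1(✓)  00001-  0001-0  00010-  01-000(✓)  01-001(✓)  01-011(✓)  010-11  0100-1(✓)  01000-(✓)  0110-1(✓)  01100-(✓)  1-0101  1-1100  100-01(✓)  1001-1  101-00  1011-0  11-100(✓)  11-101(✓)  110-00  1101-0  11010-(✓)  11101-  11110-(✓)
size-2^2 implicants → -00-01  0--011  0-00-1  01-0-1  01-00-  11-10-
Unchecked terms (primes): -00-01, -01110, -10000, -11011, 0--011, 0-00-1, 0-1110, 00-110, 000-10, 00001-, 0001-0, 00010-, 01-0-1, 01-00-, 010-11, 1-0101, 1-1100, 1001-1, 101-00, 1011-0, 11-10-, 110-00, 1101-0, 11101-
Minterm coverage:
  m1 ⊆ -00-01,0-00-1
  m2 ⊆ 000-10,00001-
  m3 ⊆ 0--011,0-00-1,00001-
  m4 ⊆ 0001-0,00010-
  m5 ⊆ -00-01,00010-
  m6 ⊆ 00-110,000-10,0001-0
  m11 ⊆ 0--011 [E]
  m14 ⊆ -01110,0-1110,00-110
  m16 ⊆ -10000,01-00-
  m19 ⊆ 0--011,0-00-1,01-0-1,010-11
  m23 ⊆ 010-11 [E]
  m24 ⊆ 01-00- [E]
  m25 ⊆ 01-0-1,01-00-
  m27 ⊆ -11011,0--011,01-0-1
  m33 ⊆ -00-01 [E]
  m37 ⊆ -00-01,1-0101,1001-1
  m40 ⊆ 101-00 [E]
  m44 ⊆ 1-1100,101-00,1011-0
  m46 ⊆ -01110,1011-0
  m48 ⊆ -10000,110-00
  m52 ⊆ 11-10-,110-00,1101-0
  m53 ⊆ 1-0101,11-10-
  m54 ⊆ 1101-0 [E]
  m59 ⊆ -11011,11101-
  m60 ⊆ 1-1100,11-10-
  m61 ⊆ 11-10- [E]
E = {-00-01, 0--011, 01-00-, 010-11, 101-00, 11-10-, 1101-0}
Petrick residual → -01110, -10000, -11011, 000-10, 0001-0
Cover = b'c'e'f + b'cdef' + bc'd'e'f' + bcd'ef + a'd'ef + a'b'c'ef' + a'b'c'df' + a'bd'e' + a'bc'ef + ab'ce'f' + abde' + abc'df'  |cover|=12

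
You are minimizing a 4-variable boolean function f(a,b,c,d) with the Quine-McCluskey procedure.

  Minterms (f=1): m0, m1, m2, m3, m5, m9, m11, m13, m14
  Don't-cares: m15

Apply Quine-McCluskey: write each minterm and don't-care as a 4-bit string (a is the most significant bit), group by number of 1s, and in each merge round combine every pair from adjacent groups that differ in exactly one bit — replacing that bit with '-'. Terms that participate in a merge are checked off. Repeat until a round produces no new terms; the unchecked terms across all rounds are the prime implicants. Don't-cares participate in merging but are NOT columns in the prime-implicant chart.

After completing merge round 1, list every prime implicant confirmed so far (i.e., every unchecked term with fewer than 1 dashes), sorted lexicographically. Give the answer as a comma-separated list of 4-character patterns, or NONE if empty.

NONE

[col 0] 0000*, 0001*, 0010*, 0011*, 0101*, 1001*, 1011*, 1101*, 1110*, 1111*
[col 1] -001*, -011*, -101*, 0-01*, 00-0*, 00-1*, 000-*, 001-*, 1-01*, 1-11*, 10-1*, 11-1*, 111-
[col 2] --01, -0-1, 00--, 1--1
Prime implicants: --01, -0-1, 00--, 1--1, 111-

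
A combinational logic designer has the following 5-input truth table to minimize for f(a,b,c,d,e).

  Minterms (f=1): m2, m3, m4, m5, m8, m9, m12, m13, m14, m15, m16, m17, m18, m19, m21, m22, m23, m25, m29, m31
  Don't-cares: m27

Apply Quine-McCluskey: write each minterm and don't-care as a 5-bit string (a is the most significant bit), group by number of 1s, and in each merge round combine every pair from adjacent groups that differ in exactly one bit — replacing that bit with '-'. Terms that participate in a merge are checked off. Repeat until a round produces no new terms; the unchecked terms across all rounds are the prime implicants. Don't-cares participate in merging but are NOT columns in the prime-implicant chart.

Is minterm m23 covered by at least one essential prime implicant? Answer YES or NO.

YES

size-2^0 implicants → 00010(✓)  00011(✓)  00100(✓)  00101(✓)  01000(✓)  01001(✓)  01100(✓)  01101(✓)  01110(✓)  01111(✓)  10000(✓)  10001(✓)  10010(✓)  10011(✓)  10101(✓)  10110(✓)  10111(✓)  11001(✓)  11011(✓)  11101(✓)  11111(✓)
size-2^1 implicants → -0010(✓)  -0011(✓)  -0101(✓)  -1001(✓)  -1101(✓)  -1111(✓)  0-100(✓)  0-101(✓)  0001-(✓)  0010-(✓)  01-00(✓)  01-01(✓)  0100-(✓)  011-0(✓)  011-1(✓)  0110-(✓)  0111-(✓)  1-001(✓)  1-011(✓)  1-101(✓)  1-111(✓)  10-01(✓)  10-10(✓)  10-11(✓)  100-0(✓)  100-1(✓)  1000-(✓)  1001-(✓)  101-1(✓)  1011-(✓)  11-01(✓)  11-11(✓)  110-1(✓)  111-1(✓)
size-2^2 implicants → --101  -001-  -1-01  -11-1  0-10-  01-0-  011--  1--01(✓)  1--11(✓)  1-0-1(✓)  1-1-1(✓)  10--1(✓)  10-1-  100--  11--1(✓)
size-2^3 implicants → 1---1
Unchecked terms (primes): --101, -001-, -1-01, -11-1, 0-10-, 01-0-, 011--, 1---1, 10-1-, 100--
Minterm coverage:
  m2 ⊆ -001- [E]
  m3 ⊆ -001- [E]
  m4 ⊆ 0-10- [E]
  m5 ⊆ --101,0-10-
  m8 ⊆ 01-0- [E]
  m9 ⊆ -1-01,01-0-
  m12 ⊆ 0-10-,01-0-,011--
  m13 ⊆ --101,-1-01,-11-1,0-10-,01-0-,011--
  m14 ⊆ 011-- [E]
  m15 ⊆ -11-1,011--
  m16 ⊆ 100-- [E]
  m17 ⊆ 1---1,100--
  m18 ⊆ -001-,10-1-,100--
  m19 ⊆ -001-,1---1,10-1-,100--
  m21 ⊆ --101,1---1
  m22 ⊆ 10-1- [E]
  m23 ⊆ 1---1,10-1-
  m25 ⊆ -1-01,1---1
  m29 ⊆ --101,-1-01,-11-1,1---1
  m31 ⊆ -11-1,1---1
E = {-001-, 0-10-, 01-0-, 011--, 10-1-, 100--}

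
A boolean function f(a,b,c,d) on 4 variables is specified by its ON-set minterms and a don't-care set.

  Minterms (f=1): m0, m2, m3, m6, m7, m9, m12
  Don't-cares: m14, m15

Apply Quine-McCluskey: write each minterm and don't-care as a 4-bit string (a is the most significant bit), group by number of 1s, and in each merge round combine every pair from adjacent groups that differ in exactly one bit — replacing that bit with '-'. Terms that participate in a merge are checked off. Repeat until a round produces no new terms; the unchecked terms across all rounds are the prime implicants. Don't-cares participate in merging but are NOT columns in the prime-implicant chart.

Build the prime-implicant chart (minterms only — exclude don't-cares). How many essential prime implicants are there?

4

size-2^0 implicants → 0000(✓)  0010(✓)  0011(✓)  0110(✓)  0111(✓)  1001  1100(✓)  1110(✓)  1111(✓)
size-2^1 implicants → -110(✓)  -111(✓)  0-10(✓)  0-11(✓)  00-0  001-(✓)  011-(✓)  11-0  111-(✓)
size-2^2 implicants → -11-  0-1-
Unchecked terms (primes): -11-, 0-1-, 00-0, 1001, 11-0
Minterm coverage:
  m0 ⊆ 00-0 [E]
  m2 ⊆ 0-1-,00-0
  m3 ⊆ 0-1- [E]
  m6 ⊆ -11-,0-1-
  m7 ⊆ -11-,0-1-
  m9 ⊆ 1001 [E]
  m12 ⊆ 11-0 [E]
E = {0-1-, 00-0, 1001, 11-0}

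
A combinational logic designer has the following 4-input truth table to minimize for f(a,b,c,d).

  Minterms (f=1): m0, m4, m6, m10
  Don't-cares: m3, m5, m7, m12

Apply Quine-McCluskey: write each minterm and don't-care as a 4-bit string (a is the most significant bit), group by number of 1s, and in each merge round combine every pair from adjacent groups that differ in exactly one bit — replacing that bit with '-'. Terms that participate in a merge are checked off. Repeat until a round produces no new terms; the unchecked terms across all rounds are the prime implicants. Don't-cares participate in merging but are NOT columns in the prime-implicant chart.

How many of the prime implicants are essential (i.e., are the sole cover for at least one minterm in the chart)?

size-2^0 implicants → 0000(✓)  0011(✓)  0100(✓)  0101(✓)  0110(✓)  0111(✓)  1010  1100(✓)
size-2^1 implicants → -100  0-00  0-11  01-0(✓)  01-1(✓)  010-(✓)  011-(✓)
size-2^2 implicants → 01--
Unchecked terms (primes): -100, 0-00, 0-11, 01--, 1010
Minterm coverage:
  m0 ⊆ 0-00 [E]
  m4 ⊆ -100,0-00,01--
  m6 ⊆ 01-- [E]
  m10 ⊆ 1010 [E]
E = {0-00, 01--, 1010}

3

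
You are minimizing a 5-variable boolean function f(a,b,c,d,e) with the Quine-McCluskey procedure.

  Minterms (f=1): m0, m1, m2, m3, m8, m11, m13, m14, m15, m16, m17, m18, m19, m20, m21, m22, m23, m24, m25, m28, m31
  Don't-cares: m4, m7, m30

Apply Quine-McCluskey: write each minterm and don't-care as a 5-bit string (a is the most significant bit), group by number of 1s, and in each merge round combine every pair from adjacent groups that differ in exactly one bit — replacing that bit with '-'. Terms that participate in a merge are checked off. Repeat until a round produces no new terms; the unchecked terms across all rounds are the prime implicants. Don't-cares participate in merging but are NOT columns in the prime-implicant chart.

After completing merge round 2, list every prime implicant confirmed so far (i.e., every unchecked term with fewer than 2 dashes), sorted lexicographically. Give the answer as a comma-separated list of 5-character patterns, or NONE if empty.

011-1

[col 0] 00000*, 00001*, 00010*, 00011*, 00100*, 00111*, 01000*, 01011*, 01101*, 01110*, 01111*, 10000*, 10001*, 10010*, 10011*, 10100*, 10101*, 10110*, 10111*, 11000*, 11001*, 11100*, 11110*, 11111*
[col 1] -0000*, -0001*, -0010*, -0011*, -0100*, -0111*, -1000*, -1110*, -1111*, 0-000*, 0-011*, 0-111*, 00-00*, 00-11*, 000-0*, 000-1*, 0000-*, 0001-*, 01-11*, 011-1, 0111-*, 1-000*, 1-001*, 1-100*, 1-110*, 1-111*, 10-00*, 10-01*, 10-10*, 10-11*, 100-0*, 100-1*, 1000-*, 1001-*, 101-0*, 101-1*, 1010-*, 1011-*, 11-00*, 1100-*, 111-0*, 1111-*
[col 2] --000, --111, -0-00, -0-11, -00-0*, -00-1*, -000-*, -001-*, -111-, 0--11, 000--*, 1--00, 1-00-, 1-1-0, 1-11-, 10--0*, 10--1*, 10-0-*, 10-1-*, 100--*, 101--*
[col 3] -00--, 10---
Prime implicants: --000, --111, -0-00, -0-11, -00--, -111-, 0--11, 011-1, 1--00, 1-00-, 1-1-0, 1-11-, 10---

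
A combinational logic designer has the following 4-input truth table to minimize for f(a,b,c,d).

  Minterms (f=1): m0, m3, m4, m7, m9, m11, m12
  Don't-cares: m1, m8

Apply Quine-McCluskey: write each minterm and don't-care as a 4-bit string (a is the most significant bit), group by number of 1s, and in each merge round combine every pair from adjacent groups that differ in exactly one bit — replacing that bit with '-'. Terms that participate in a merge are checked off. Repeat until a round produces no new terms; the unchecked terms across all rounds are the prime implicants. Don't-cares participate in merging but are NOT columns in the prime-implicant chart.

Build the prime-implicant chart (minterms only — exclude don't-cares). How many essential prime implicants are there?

3

[col 0] 0000*, 0001*, 0011*, 0100*, 0111*, 1000*, 1001*, 1011*, 1100*
[col 1] -000*, -001*, -011*, -100*, 0-00*, 0-11, 00-1*, 000-*, 1-00*, 10-1*, 100-*
[col 2] --00, -0-1, -00-
Prime implicants: --00, -0-1, -00-, 0-11
PI chart (minterm → PIs covering it):
  0 | --00,-00-
  3 | -0-1,0-11
  4 | --00  (sole → essential)
  7 | 0-11  (sole → essential)
  9 | -0-1,-00-
  11 | -0-1  (sole → essential)
  12 | --00  (sole → essential)
Essential prime implicants: --00, -0-1, 0-11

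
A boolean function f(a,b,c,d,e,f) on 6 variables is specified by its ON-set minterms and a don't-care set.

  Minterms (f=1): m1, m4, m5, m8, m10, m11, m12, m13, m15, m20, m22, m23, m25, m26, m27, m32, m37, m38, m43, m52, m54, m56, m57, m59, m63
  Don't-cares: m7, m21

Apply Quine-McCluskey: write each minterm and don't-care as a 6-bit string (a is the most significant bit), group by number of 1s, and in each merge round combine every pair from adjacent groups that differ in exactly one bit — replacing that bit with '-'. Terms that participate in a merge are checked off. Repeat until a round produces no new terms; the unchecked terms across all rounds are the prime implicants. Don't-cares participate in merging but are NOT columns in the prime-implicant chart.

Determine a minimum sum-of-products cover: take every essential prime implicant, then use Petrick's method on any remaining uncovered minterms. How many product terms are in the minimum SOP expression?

Round 0: 000001✓ 000100✓ 000101✓ 000111✓ 001000✓ 001010✓ 001011✓ 001100✓ 001101✓ 001111✓ 010100✓ 010101✓ 010110✓ 010111✓ 011001✓ 011010✓ 011011✓ 100000 100101✓ 100110✓ 101011✓ 110100✓ 110110✓ 111000✓ 111001✓ 111011✓ 111111✓
Round 1: -00101 -01011✓ -10100✓ -10110✓ -11001✓ -11011✓ 0-0100✓ 0-0101✓ 0-0111✓ 0-1010✓ 0-1011✓ 00-100✓ 00-101✓ 00-111✓ 000-01 0001-1✓ 00010-✓ 001-00 001-11 0010-0 00101-✓ 0011-1✓ 00110-✓ 0101-0✓ 0101-1✓ 01010-✓ 01011-✓ 0110-1✓ 01101-✓ 1-0110 1-1011✓ 1101-0✓ 111-11 1110-1✓ 11100-
Round 2: --1011 -101-0 -110-1 0-01-1 0-010- 0-101- 00-1-1 00-10- 0101--
PIs = {--1011, -00101, -101-0, -110-1, 0-01-1, 0-010-, 0-101-, 00-1-1, 00-10-, 000-01, 001-00, 001-11, 0010-0, 0101--, 1-0110, 100000, 111-11, 11100-}
Coverage chart:
  m1: 000-01 ←essential
  m4: 0-010-,00-10-
  m5: -00101,0-01-1,0-010-,00-1-1,00-10-,000-01
  m8: 001-00,0010-0
  m10: 0-101-,0010-0
  m11: --1011,0-101-,001-11
  m12: 00-10-,001-00
  m13: 00-1-1,00-10-
  m15: 00-1-1,001-11
  m20: -101-0,0-010-,0101--
  m22: -101-0,0101--
  m23: 0-01-1,0101--
  m25: -110-1 ←essential
  m26: 0-101- ←essential
  m27: --1011,-110-1,0-101-
  m32: 100000 ←essential
  m37: -00101 ←essential
  m38: 1-0110 ←essential
  m43: --1011 ←essential
  m52: -101-0 ←essential
  m54: -101-0,1-0110
  m56: 11100- ←essential
  m57: -110-1,11100-
  m59: --1011,-110-1,111-11
  m63: 111-11 ←essential
Essential: --1011, -00101, -101-0, -110-1, 0-101-, 000-01, 1-0110, 100000, 111-11, 11100-
Petrick residual → 0-01-1, 0-010-, 00-1-1, 001-00
Min cover (14 terms): cd'ef + b'c'de'f + bc'df' + bcd'f + a'c'df + a'c'de' + a'cd'e + a'b'df + a'b'c'e'f + a'b'ce'f' + ac'def' + ab'c'd'e'f' + abcef + abcd'e'

14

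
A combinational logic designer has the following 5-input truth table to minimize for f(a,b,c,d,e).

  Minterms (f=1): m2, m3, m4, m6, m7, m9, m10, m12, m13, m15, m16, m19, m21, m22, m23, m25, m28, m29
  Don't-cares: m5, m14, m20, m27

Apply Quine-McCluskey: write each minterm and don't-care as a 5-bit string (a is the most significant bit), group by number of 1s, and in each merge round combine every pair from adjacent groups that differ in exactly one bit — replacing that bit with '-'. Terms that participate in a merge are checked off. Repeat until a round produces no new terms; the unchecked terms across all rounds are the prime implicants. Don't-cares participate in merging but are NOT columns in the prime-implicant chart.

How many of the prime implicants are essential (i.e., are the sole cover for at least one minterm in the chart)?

6

Round 0: 00010✓ 00011✓ 00100✓ 00101✓ 00110✓ 00111✓ 01001✓ 01010✓ 01100✓ 01101✓ 01110✓ 01111✓ 10000✓ 10011✓ 10100✓ 10101✓ 10110✓ 10111✓ 11001✓ 11011✓ 11100✓ 11101✓
Round 1: -0011✓ -0100✓ -0101✓ -0110✓ -0111✓ -1001✓ -1100✓ -1101✓ 0-010✓ 0-100✓ 0-101✓ 0-110✓ 0-111✓ 00-10✓ 00-11✓ 0001-✓ 001-0✓ 001-1✓ 0010-✓ 0011-✓ 01-01✓ 01-10✓ 011-0✓ 011-1✓ 0110-✓ 0111-✓ 1-011 1-100✓ 1-101✓ 10-00 10-11✓ 101-0✓ 101-1✓ 1010-✓ 1011-✓ 11-01✓ 110-1 1110-✓
Round 2: --100✓ --101✓ -0-11 -01-0✓ -01-1✓ -010-✓ -011-✓ -1-01 -110-✓ 0--10 0-1-0✓ 0-1-1✓ 0-10-✓ 0-11-✓ 00-1- 001--✓ 011--✓ 1-10-✓ 101--✓
Round 3: --10- -01-- 0-1--
PIs = {--10-, -0-11, -01--, -1-01, 0--10, 0-1--, 00-1-, 1-011, 10-00, 110-1}
Coverage chart:
  m2: 0--10,00-1-
  m3: -0-11,00-1-
  m4: --10-,-01--,0-1--
  m6: -01--,0--10,0-1--,00-1-
  m7: -0-11,-01--,0-1--,00-1-
  m9: -1-01 ←essential
  m10: 0--10 ←essential
  m12: --10-,0-1--
  m13: --10-,-1-01,0-1--
  m15: 0-1-- ←essential
  m16: 10-00 ←essential
  m19: -0-11,1-011
  m21: --10-,-01--
  m22: -01-- ←essential
  m23: -0-11,-01--
  m25: -1-01,110-1
  m28: --10- ←essential
  m29: --10-,-1-01
Essential: --10-, -01--, -1-01, 0--10, 0-1--, 10-00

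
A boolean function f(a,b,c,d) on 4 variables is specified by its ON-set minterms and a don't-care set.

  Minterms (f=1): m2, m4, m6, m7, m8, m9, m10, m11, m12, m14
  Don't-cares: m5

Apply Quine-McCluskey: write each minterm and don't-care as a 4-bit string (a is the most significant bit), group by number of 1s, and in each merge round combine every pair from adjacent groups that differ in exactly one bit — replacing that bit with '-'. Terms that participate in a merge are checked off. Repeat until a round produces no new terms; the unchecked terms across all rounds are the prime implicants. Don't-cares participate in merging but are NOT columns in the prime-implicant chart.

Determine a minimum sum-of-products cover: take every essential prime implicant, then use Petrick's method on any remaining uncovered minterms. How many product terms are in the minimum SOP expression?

4

Round 0: 0010✓ 0100✓ 0101✓ 0110✓ 0111✓ 1000✓ 1001✓ 1010✓ 1011✓ 1100✓ 1110✓
Round 1: -010✓ -100✓ -110✓ 0-10✓ 01-0✓ 01-1✓ 010-✓ 011-✓ 1-00✓ 1-10✓ 10-0✓ 10-1✓ 100-✓ 101-✓ 11-0✓
Round 2: --10 -1-0 01-- 1--0 10--
PIs = {--10, -1-0, 01--, 1--0, 10--}
Coverage chart:
  m2: --10 ←essential
  m4: -1-0,01--
  m6: --10,-1-0,01--
  m7: 01-- ←essential
  m8: 1--0,10--
  m9: 10-- ←essential
  m10: --10,1--0,10--
  m11: 10-- ←essential
  m12: -1-0,1--0
  m14: --10,-1-0,1--0
Essential: --10, 01--, 10--
Petrick residual → -1-0
Min cover (4 terms): cd' + bd' + a'b + ab'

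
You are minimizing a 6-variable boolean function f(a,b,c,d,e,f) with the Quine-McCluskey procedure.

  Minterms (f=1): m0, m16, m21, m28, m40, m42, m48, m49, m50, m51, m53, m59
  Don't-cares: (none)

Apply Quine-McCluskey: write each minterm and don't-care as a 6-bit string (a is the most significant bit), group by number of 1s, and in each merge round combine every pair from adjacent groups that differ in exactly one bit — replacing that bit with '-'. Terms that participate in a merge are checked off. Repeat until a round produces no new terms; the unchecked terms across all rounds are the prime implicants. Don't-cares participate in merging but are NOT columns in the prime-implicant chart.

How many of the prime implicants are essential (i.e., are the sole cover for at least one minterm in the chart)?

Round 0: 000000✓ 010000✓ 010101✓ 011100 101000✓ 101010✓ 110000✓ 110001✓ 110010✓ 110011✓ 110101✓ 111011✓
Round 1: -10000 -10101 0-0000 1010-0 11-011 110-01 1100-0✓ 1100-1✓ 11000-✓ 11001-✓
Round 2: 1100--
PIs = {-10000, -10101, 0-0000, 011100, 1010-0, 11-011, 110-01, 1100--}
Coverage chart:
  m0: 0-0000 ←essential
  m16: -10000,0-0000
  m21: -10101 ←essential
  m28: 011100 ←essential
  m40: 1010-0 ←essential
  m42: 1010-0 ←essential
  m48: -10000,1100--
  m49: 110-01,1100--
  m50: 1100-- ←essential
  m51: 11-011,1100--
  m53: -10101,110-01
  m59: 11-011 ←essential
Essential: -10101, 0-0000, 011100, 1010-0, 11-011, 1100--

6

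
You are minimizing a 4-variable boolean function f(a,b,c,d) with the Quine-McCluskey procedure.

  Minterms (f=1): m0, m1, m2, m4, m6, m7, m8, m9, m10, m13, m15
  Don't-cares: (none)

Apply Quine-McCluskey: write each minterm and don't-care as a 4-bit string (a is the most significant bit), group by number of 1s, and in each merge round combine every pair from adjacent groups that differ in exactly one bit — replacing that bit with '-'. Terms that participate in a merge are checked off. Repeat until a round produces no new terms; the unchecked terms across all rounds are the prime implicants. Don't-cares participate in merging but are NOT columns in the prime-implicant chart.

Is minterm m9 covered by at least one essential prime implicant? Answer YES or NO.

Round 0: 0000✓ 0001✓ 0010✓ 0100✓ 0110✓ 0111✓ 1000✓ 1001✓ 1010✓ 1101✓ 1111✓
Round 1: -000✓ -001✓ -010✓ -111 0-00✓ 0-10✓ 00-0✓ 000-✓ 01-0✓ 011- 1-01 10-0✓ 100-✓ 11-1
Round 2: -0-0 -00- 0--0
PIs = {-0-0, -00-, -111, 0--0, 011-, 1-01, 11-1}
Coverage chart:
  m0: -0-0,-00-,0--0
  m1: -00- ←essential
  m2: -0-0,0--0
  m4: 0--0 ←essential
  m6: 0--0,011-
  m7: -111,011-
  m8: -0-0,-00-
  m9: -00-,1-01
  m10: -0-0 ←essential
  m13: 1-01,11-1
  m15: -111,11-1
Essential: -0-0, -00-, 0--0

YES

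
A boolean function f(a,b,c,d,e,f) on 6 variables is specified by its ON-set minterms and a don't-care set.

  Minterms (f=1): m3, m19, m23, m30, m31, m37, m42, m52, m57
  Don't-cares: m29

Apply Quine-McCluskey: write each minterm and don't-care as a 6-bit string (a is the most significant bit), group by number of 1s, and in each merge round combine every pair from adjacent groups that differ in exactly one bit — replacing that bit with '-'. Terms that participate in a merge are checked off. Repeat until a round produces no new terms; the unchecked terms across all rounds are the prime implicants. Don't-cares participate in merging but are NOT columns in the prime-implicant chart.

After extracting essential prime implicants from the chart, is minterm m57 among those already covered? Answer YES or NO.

[col 0] 000011*, 010011*, 010111*, 011101*, 011110*, 011111*, 100101, 101010, 110100, 111001
[col 1] 0-0011, 01-111, 010-11, 0111-1, 01111-
Prime implicants: 0-0011, 01-111, 010-11, 0111-1, 01111-, 100101, 101010, 110100, 111001
PI chart (minterm → PIs covering it):
  3 | 0-0011  (sole → essential)
  19 | 0-0011,010-11
  23 | 01-111,010-11
  30 | 01111-  (sole → essential)
  31 | 01-111,0111-1,01111-
  37 | 100101  (sole → essential)
  42 | 101010  (sole → essential)
  52 | 110100  (sole → essential)
  57 | 111001  (sole → essential)
Essential prime implicants: 0-0011, 01111-, 100101, 101010, 110100, 111001

YES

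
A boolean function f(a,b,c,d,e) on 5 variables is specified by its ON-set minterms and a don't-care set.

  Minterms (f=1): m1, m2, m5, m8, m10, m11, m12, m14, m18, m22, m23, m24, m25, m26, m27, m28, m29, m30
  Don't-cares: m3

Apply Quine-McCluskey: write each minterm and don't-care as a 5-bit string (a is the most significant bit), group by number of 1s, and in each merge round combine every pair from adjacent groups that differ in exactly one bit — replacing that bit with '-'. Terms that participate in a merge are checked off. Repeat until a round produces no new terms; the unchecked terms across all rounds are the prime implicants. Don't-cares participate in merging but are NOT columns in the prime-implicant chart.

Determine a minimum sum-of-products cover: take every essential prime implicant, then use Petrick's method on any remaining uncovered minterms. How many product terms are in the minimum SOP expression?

6

[col 0] 00001*, 00010*, 00011*, 00101*, 01000*, 01010*, 01011*, 01100*, 01110*, 10010*, 10110*, 10111*, 11000*, 11001*, 11010*, 11011*, 11100*, 11101*, 11110*
[col 1] -0010*, -1000*, -1010*, -1011*, -1100*, -1110*, 0-010*, 0-011*, 00-01, 000-1, 0001-*, 01-00*, 01-10*, 010-0*, 0101-*, 011-0*, 1-010*, 1-110*, 10-10*, 1011-, 11-00*, 11-01*, 11-10*, 110-0*, 110-1*, 1100-*, 1101-*, 111-0*, 1110-*
[col 2] --010, -1-00*, -1-10*, -10-0*, -101-, -11-0*, 0-01-, 01--0*, 1--10, 11--0*, 11-0-, 110--
[col 3] -1--0
Prime implicants: --010, -1--0, -101-, 0-01-, 00-01, 000-1, 1--10, 1011-, 11-0-, 110--
PI chart (minterm → PIs covering it):
  1 | 00-01,000-1
  2 | --010,0-01-
  5 | 00-01  (sole → essential)
  8 | -1--0  (sole → essential)
  10 | --010,-1--0,-101-,0-01-
  11 | -101-,0-01-
  12 | -1--0  (sole → essential)
  14 | -1--0  (sole → essential)
  18 | --010,1--10
  22 | 1--10,1011-
  23 | 1011-  (sole → essential)
  24 | -1--0,11-0-,110--
  25 | 11-0-,110--
  26 | --010,-1--0,-101-,1--10,110--
  27 | -101-,110--
  28 | -1--0,11-0-
  29 | 11-0-  (sole → essential)
  30 | -1--0,1--10
Essential prime implicants: -1--0, 00-01, 1011-, 11-0-
Petrick residual → --010, -101-
Minimum SOP uses 6 PIs: c'de' + be' + bc'd + a'b'd'e + ab'cd + abd'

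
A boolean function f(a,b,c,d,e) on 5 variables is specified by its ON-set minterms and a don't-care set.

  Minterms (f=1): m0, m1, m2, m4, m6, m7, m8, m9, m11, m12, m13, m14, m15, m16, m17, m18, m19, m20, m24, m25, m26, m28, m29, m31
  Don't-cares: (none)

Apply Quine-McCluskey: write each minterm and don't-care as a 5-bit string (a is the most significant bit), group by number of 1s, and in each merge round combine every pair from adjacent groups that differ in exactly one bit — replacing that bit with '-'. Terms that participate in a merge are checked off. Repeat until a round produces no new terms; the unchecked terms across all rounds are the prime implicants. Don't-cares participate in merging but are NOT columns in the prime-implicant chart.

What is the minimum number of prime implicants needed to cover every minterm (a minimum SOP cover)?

8

Round 0: 00000✓ 00001✓ 00010✓ 00100✓ 00110✓ 00111✓ 01000✓ 01001✓ 01011✓ 01100✓ 01101✓ 01110✓ 01111✓ 10000✓ 10001✓ 10010✓ 10011✓ 10100✓ 11000✓ 11001✓ 11010✓ 11100✓ 11101✓ 11111✓
Round 1: -0000✓ -0001✓ -0010✓ -0100✓ -1000✓ -1001✓ -1100✓ -1101✓ -1111✓ 0-000✓ 0-001✓ 0-100✓ 0-110✓ 0-111✓ 00-00✓ 00-10✓ 000-0✓ 0000-✓ 001-0✓ 0011-✓ 01-00✓ 01-01✓ 01-11✓ 010-1✓ 0100-✓ 011-0✓ 011-1✓ 0110-✓ 0111-✓ 1-000✓ 1-001✓ 1-010✓ 1-100✓ 10-00✓ 100-0✓ 100-1✓ 1000-✓ 1001-✓ 11-00✓ 11-01✓ 110-0✓ 1100-✓ 111-1✓ 1110-✓
Round 2: --000✓ --001✓ --100✓ -0-00✓ -00-0 -000-✓ -1-00✓ -1-01✓ -100-✓ -11-1 -110-✓ 0--00✓ 0-00-✓ 0-1-0 0-11- 00--0 01--1 01-0-✓ 011-- 1--00✓ 1-0-0 1-00-✓ 100-- 11-0-✓
Round 3: ---00 --00- -1-0-
PIs = {---00, --00-, -00-0, -1-0-, -11-1, 0-1-0, 0-11-, 00--0, 01--1, 011--, 1-0-0, 100--}
Coverage chart:
  m0: ---00,--00-,-00-0,00--0
  m1: --00- ←essential
  m2: -00-0,00--0
  m4: ---00,0-1-0,00--0
  m6: 0-1-0,0-11-,00--0
  m7: 0-11- ←essential
  m8: ---00,--00-,-1-0-
  m9: --00-,-1-0-,01--1
  m11: 01--1 ←essential
  m12: ---00,-1-0-,0-1-0,011--
  m13: -1-0-,-11-1,01--1,011--
  m14: 0-1-0,0-11-,011--
  m15: -11-1,0-11-,01--1,011--
  m16: ---00,--00-,-00-0,1-0-0,100--
  m17: --00-,100--
  m18: -00-0,1-0-0,100--
  m19: 100-- ←essential
  m20: ---00 ←essential
  m24: ---00,--00-,-1-0-,1-0-0
  m25: --00-,-1-0-
  m26: 1-0-0 ←essential
  m28: ---00,-1-0-
  m29: -1-0-,-11-1
  m31: -11-1 ←essential
Essential: ---00, --00-, -11-1, 0-11-, 01--1, 1-0-0, 100--
Petrick residual → -00-0
Min cover (8 terms): d'e' + c'd' + b'c'e' + bce + a'cd + a'be + ac'e' + ab'c'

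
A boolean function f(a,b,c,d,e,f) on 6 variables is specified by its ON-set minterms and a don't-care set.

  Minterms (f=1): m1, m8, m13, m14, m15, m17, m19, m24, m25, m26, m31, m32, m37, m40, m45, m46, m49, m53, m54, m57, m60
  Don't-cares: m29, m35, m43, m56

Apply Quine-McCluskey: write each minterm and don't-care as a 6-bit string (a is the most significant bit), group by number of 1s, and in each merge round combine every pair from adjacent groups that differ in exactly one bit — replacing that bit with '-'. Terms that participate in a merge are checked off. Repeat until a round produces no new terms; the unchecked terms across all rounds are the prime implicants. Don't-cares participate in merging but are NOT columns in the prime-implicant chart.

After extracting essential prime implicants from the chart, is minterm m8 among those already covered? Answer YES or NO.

YES

Round 0: 000001✓ 001000✓ 001101✓ 001110✓ 001111✓ 010001✓ 010011✓ 011000✓ 011001✓ 011010✓ 011101✓ 011111✓ 100000✓ 100011✓ 100101✓ 101000✓ 101011✓ 101101✓ 101110✓ 110001✓ 110101✓ 110110 111000✓ 111001✓ 111100✓
Round 1: -01000✓ -01101 -01110 -10001✓ -11000✓ -11001✓ 0-0001 0-1000✓ 0-1101✓ 0-1111✓ 0011-1✓ 00111- 01-001✓ 0100-1 011-01 0110-0 01100-✓ 0111-1✓ 1-0101 1-1000✓ 10-000 10-011 10-101 11-001✓ 110-01 111-00 11100-✓
Round 2: --1000 -1-001 -1100- 0-11-1
PIs = {--1000, -01101, -01110, -1-001, -1100-, 0-0001, 0-11-1, 00111-, 0100-1, 011-01, 0110-0, 1-0101, 10-000, 10-011, 10-101, 110-01, 110110, 111-00}
Coverage chart:
  m1: 0-0001 ←essential
  m8: --1000 ←essential
  m13: -01101,0-11-1
  m14: -01110,00111-
  m15: 0-11-1,00111-
  m17: -1-001,0-0001,0100-1
  m19: 0100-1 ←essential
  m24: --1000,-1100-,0110-0
  m25: -1-001,-1100-,011-01
  m26: 0110-0 ←essential
  m31: 0-11-1 ←essential
  m32: 10-000 ←essential
  m37: 1-0101,10-101
  m40: --1000,10-000
  m45: -01101,10-101
  m46: -01110 ←essential
  m49: -1-001,110-01
  m53: 1-0101,110-01
  m54: 110110 ←essential
  m57: -1-001,-1100-
  m60: 111-00 ←essential
Essential: --1000, -01110, 0-0001, 0-11-1, 0100-1, 0110-0, 10-000, 110110, 111-00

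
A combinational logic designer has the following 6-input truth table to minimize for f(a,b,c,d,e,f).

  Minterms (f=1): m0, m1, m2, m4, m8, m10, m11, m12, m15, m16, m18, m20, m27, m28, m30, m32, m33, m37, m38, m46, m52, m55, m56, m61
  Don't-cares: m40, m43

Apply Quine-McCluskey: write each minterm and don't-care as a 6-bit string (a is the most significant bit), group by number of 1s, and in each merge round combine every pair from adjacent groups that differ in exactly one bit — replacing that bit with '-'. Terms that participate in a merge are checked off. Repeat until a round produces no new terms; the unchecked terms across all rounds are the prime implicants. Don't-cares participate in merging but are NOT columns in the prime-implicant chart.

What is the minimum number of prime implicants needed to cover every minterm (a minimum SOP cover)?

13

Round 0: 000000✓ 000001✓ 000010✓ 000100✓ 001000✓ 001010✓ 001011✓ 001100✓ 001111✓ 010000✓ 010010✓ 010100✓ 011011✓ 011100✓ 011110✓ 100000✓ 100001✓ 100101✓ 100110✓ 101000✓ 101011✓ 101110✓ 110100✓ 110111 111000✓ 111101
Round 1: -00000✓ -00001✓ -01000✓ -01011 -10100 0-0000✓ 0-0010✓ 0-0100✓ 0-1011 0-1100✓ 00-000✓ 00-010✓ 00-100✓ 000-00✓ 0000-0✓ 00000-✓ 001-00✓ 001-11 0010-0✓ 00101- 01-100✓ 010-00✓ 0100-0✓ 0111-0 1-1000 10-000✓ 10-110 100-01 10000-✓
Round 2: -0-000 -0000- 0--100 0-0-00 0-00-0 00--00 00-0-0
PIs = {-0-000, -0000-, -01011, -10100, 0--100, 0-0-00, 0-00-0, 0-1011, 00--00, 00-0-0, 001-11, 00101-, 0111-0, 1-1000, 10-110, 100-01, 110111, 111101}
Coverage chart:
  m0: -0-000,-0000-,0-0-00,0-00-0,00--00,00-0-0
  m1: -0000- ←essential
  m2: 0-00-0,00-0-0
  m4: 0--100,0-0-00,00--00
  m8: -0-000,00--00,00-0-0
  m10: 00-0-0,00101-
  m11: -01011,0-1011,001-11,00101-
  m12: 0--100,00--00
  m15: 001-11 ←essential
  m16: 0-0-00,0-00-0
  m18: 0-00-0 ←essential
  m20: -10100,0--100,0-0-00
  m27: 0-1011 ←essential
  m28: 0--100,0111-0
  m30: 0111-0 ←essential
  m32: -0-000,-0000-
  m33: -0000-,100-01
  m37: 100-01 ←essential
  m38: 10-110 ←essential
  m46: 10-110 ←essential
  m52: -10100 ←essential
  m55: 110111 ←essential
  m56: 1-1000 ←essential
  m61: 111101 ←essential
Essential: -0000-, -10100, 0-00-0, 0-1011, 001-11, 0111-0, 1-1000, 10-110, 100-01, 110111, 111101
Petrick residual → 0--100, 00-0-0
Min cover (13 terms): b'c'd'e' + bc'de'f' + a'de'f' + a'c'd'f' + a'cd'ef + a'b'd'f' + a'b'cef + a'bcdf' + acd'e'f' + ab'def' + ab'c'e'f + abc'def + abcde'f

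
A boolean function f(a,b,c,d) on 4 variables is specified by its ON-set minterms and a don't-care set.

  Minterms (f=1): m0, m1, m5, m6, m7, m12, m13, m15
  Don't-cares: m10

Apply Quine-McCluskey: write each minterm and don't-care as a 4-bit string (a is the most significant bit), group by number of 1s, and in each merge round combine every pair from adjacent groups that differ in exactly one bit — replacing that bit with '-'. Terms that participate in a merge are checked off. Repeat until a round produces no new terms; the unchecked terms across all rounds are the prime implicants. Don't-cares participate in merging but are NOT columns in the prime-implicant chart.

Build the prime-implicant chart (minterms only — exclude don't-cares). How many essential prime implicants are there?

4

size-2^0 implicants → 0000(✓)  0001(✓)  0101(✓)  0110(✓)  0111(✓)  1010  1100(✓)  1101(✓)  1111(✓)
size-2^1 implicants → -101(✓)  -111(✓)  0-01  000-  01-1(✓)  011-  11-1(✓)  110-
size-2^2 implicants → -1-1
Unchecked terms (primes): -1-1, 0-01, 000-, 011-, 1010, 110-
Minterm coverage:
  m0 ⊆ 000- [E]
  m1 ⊆ 0-01,000-
  m5 ⊆ -1-1,0-01
  m6 ⊆ 011- [E]
  m7 ⊆ -1-1,011-
  m12 ⊆ 110- [E]
  m13 ⊆ -1-1,110-
  m15 ⊆ -1-1 [E]
E = {-1-1, 000-, 011-, 110-}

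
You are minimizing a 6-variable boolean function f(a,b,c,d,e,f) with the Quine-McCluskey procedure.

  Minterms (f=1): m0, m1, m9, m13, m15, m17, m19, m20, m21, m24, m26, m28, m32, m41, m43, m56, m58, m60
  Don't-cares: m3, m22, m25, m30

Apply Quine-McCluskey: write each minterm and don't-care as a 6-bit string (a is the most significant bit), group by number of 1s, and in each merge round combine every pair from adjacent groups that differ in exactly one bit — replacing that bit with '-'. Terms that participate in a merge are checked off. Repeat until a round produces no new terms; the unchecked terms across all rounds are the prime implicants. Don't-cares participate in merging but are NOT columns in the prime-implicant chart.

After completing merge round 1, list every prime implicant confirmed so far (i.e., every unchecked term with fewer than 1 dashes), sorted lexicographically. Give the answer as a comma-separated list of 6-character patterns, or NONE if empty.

NONE

[col 0] 000000*, 000001*, 000011*, 001001*, 001101*, 001111*, 010001*, 010011*, 010100*, 010101*, 010110*, 011000*, 011001*, 011010*, 011100*, 011110*, 100000*, 101001*, 101011*, 111000*, 111010*, 111100*
[col 1] -00000, -01001, -11000*, -11010*, -11100*, 0-0001*, 0-0011*, 0-1001*, 00-001*, 0000-1*, 00000-, 001-01, 0011-1, 01-001*, 01-100*, 01-110*, 010-01, 0100-1*, 0101-0*, 01010-, 011-00*, 011-10*, 0110-0*, 01100-, 0111-0*, 1010-1, 111-00*, 1110-0*
[col 2] -11-00, -110-0, 0--001, 0-00-1, 01-1-0, 011--0
Prime implicants: -00000, -01001, -11-00, -110-0, 0--001, 0-00-1, 00000-, 001-01, 0011-1, 01-1-0, 010-01, 01010-, 011--0, 01100-, 1010-1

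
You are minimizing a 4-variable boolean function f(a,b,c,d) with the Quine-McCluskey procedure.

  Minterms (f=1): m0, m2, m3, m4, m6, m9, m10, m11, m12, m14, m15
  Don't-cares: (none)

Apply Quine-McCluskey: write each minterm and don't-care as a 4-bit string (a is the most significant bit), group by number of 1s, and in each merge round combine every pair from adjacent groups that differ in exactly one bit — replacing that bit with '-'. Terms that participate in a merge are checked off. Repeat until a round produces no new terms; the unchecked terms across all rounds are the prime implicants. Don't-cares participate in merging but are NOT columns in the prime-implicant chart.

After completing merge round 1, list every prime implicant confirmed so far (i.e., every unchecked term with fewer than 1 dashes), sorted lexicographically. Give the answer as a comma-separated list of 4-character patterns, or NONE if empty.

Round 0: 0000✓ 0010✓ 0011✓ 0100✓ 0110✓ 1001✓ 1010✓ 1011✓ 1100✓ 1110✓ 1111✓
Round 1: -010✓ -011✓ -100✓ -110✓ 0-00✓ 0-10✓ 00-0✓ 001-✓ 01-0✓ 1-10✓ 1-11✓ 10-1 101-✓ 11-0✓ 111-✓
Round 2: --10 -01- -1-0 0--0 1-1-
PIs = {--10, -01-, -1-0, 0--0, 1-1-, 10-1}

NONE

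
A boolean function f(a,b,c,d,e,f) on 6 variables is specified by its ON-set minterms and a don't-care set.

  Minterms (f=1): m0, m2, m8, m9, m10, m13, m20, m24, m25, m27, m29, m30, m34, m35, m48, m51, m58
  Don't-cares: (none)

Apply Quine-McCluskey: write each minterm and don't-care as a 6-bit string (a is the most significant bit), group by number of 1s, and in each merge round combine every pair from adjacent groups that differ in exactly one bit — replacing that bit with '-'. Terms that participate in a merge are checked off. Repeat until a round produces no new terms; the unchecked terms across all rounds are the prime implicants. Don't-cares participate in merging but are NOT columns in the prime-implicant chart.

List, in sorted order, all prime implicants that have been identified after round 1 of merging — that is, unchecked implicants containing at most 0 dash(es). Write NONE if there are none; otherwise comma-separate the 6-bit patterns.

010100, 011110, 110000, 111010

Round 0: 000000✓ 000010✓ 001000✓ 001001✓ 001010✓ 001101✓ 010100 011000✓ 011001✓ 011011✓ 011101✓ 011110 100010✓ 100011✓ 110000 110011✓ 111010
Round 1: -00010 0-1000✓ 0-1001✓ 0-1101✓ 00-000✓ 00-010✓ 0000-0✓ 001-01✓ 0010-0✓ 00100-✓ 011-01✓ 0110-1 01100-✓ 1-0011 10001-
Round 2: 0-1-01 0-100- 00-0-0
PIs = {-00010, 0-1-01, 0-100-, 00-0-0, 010100, 0110-1, 011110, 1-0011, 10001-, 110000, 111010}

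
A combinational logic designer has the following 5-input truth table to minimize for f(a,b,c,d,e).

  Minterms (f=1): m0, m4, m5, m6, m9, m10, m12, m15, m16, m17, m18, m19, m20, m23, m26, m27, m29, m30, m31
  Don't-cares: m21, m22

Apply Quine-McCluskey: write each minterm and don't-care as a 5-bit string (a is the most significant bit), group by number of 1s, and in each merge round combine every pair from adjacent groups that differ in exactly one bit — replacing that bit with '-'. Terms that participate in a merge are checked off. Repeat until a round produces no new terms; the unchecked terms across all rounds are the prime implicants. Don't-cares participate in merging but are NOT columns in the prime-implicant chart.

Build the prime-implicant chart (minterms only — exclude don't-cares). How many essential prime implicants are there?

size-2^0 implicants → 00000(✓)  00100(✓)  00101(✓)  00110(✓)  01001  01010(✓)  01100(✓)  01111(✓)  10000(✓)  10001(✓)  10010(✓)  10011(✓)  10100(✓)  10101(✓)  10110(✓)  10111(✓)  11010(✓)  11011(✓)  11101(✓)  11110(✓)  11111(✓)
size-2^1 implicants → -0000(✓)  -0100(✓)  -0101(✓)  -0110(✓)  -1010  -1111  0-100  00-00(✓)  001-0(✓)  0010-(✓)  1-010(✓)  1-011(✓)  1-101(✓)  1-110(✓)  1-111(✓)  10-00(✓)  10-01(✓)  10-10(✓)  10-11(✓)  100-0(✓)  100-1(✓)  1000-(✓)  1001-(✓)  101-0(✓)  101-1(✓)  1010-(✓)  1011-(✓)  11-10(✓)  11-11(✓)  1101-(✓)  111-1(✓)  1111-(✓)
size-2^2 implicants → -0-00  -01-0  -010-  1--10(✓)  1--11(✓)  1-01-(✓)  1-1-1  1-11-(✓)  10--0(✓)  10--1(✓)  10-0-(✓)  10-1-(✓)  100--(✓)  101--(✓)  11-1-(✓)
size-2^3 implicants → 1--1-  10---
Unchecked terms (primes): -0-00, -01-0, -010-, -1010, -1111, 0-100, 01001, 1--1-, 1-1-1, 10---
Minterm coverage:
  m0 ⊆ -0-00 [E]
  m4 ⊆ -0-00,-01-0,-010-,0-100
  m5 ⊆ -010- [E]
  m6 ⊆ -01-0 [E]
  m9 ⊆ 01001 [E]
  m10 ⊆ -1010 [E]
  m12 ⊆ 0-100 [E]
  m15 ⊆ -1111 [E]
  m16 ⊆ -0-00,10---
  m17 ⊆ 10--- [E]
  m18 ⊆ 1--1-,10---
  m19 ⊆ 1--1-,10---
  m20 ⊆ -0-00,-01-0,-010-,10---
  m23 ⊆ 1--1-,1-1-1,10---
  m26 ⊆ -1010,1--1-
  m27 ⊆ 1--1- [E]
  m29 ⊆ 1-1-1 [E]
  m30 ⊆ 1--1- [E]
  m31 ⊆ -1111,1--1-,1-1-1
E = {-0-00, -01-0, -010-, -1010, -1111, 0-100, 01001, 1--1-, 1-1-1, 10---}

10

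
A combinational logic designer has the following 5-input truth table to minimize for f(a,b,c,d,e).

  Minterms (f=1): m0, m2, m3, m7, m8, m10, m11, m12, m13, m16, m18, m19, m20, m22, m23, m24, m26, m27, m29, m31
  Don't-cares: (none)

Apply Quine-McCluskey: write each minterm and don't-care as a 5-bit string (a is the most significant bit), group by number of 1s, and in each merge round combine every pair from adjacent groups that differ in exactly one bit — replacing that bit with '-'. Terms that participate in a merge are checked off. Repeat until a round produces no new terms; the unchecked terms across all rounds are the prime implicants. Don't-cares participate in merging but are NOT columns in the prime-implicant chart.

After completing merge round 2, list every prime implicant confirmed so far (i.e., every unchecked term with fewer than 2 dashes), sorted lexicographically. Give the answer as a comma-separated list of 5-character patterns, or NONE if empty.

-1101, 01-00, 0110-, 111-1

size-2^0 implicants → 00000(✓)  00010(✓)  00011(✓)  00111(✓)  01000(✓)  01010(✓)  01011(✓)  01100(✓)  01101(✓)  10000(✓)  10010(✓)  10011(✓)  10100(✓)  10110(✓)  10111(✓)  11000(✓)  11010(✓)  11011(✓)  11101(✓)  11111(✓)
size-2^1 implicants → -0000(✓)  -0010(✓)  -0011(✓)  -0111(✓)  -1000(✓)  -1010(✓)  -1011(✓)  -1101  0-000(✓)  0-010(✓)  0-011(✓)  00-11(✓)  000-0(✓)  0001-(✓)  01-00  010-0(✓)  0101-(✓)  0110-  1-000(✓)  1-010(✓)  1-011(✓)  1-111(✓)  10-00(✓)  10-10(✓)  10-11(✓)  100-0(✓)  1001-(✓)  101-0(✓)  1011-(✓)  11-11(✓)  110-0(✓)  1101-(✓)  111-1
size-2^2 implicants → --000(✓)  --010(✓)  --011(✓)  -0-11  -00-0(✓)  -001-(✓)  -10-0(✓)  -101-(✓)  0-0-0(✓)  0-01-(✓)  1--11  1-0-0(✓)  1-01-(✓)  10--0  10-1-
size-2^3 implicants → --0-0  --01-
Unchecked terms (primes): --0-0, --01-, -0-11, -1101, 01-00, 0110-, 1--11, 10--0, 10-1-, 111-1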